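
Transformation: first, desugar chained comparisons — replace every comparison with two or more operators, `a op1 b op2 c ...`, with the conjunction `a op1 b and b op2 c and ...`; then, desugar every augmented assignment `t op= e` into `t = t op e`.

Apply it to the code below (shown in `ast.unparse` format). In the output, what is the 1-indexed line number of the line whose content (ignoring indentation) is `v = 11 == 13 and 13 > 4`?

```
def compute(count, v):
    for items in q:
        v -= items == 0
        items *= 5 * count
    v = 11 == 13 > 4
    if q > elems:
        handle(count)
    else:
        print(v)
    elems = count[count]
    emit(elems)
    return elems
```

5

Transformed code:
def compute(count, v):
    for items in q:
        v = v - (items == 0)
        items = items * (5 * count)
    v = 11 == 13 and 13 > 4
    if q > elems:
        handle(count)
    else:
        print(v)
    elems = count[count]
    emit(elems)
    return elems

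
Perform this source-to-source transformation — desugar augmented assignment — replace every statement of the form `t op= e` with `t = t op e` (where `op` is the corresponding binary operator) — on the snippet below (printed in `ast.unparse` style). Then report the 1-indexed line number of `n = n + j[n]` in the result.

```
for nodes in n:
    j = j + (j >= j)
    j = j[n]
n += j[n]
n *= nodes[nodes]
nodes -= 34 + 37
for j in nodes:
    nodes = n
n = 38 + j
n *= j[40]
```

Transformed code:
for nodes in n:
    j = j + (j >= j)
    j = j[n]
n = n + j[n]
n = n * nodes[nodes]
nodes = nodes - (34 + 37)
for j in nodes:
    nodes = n
n = 38 + j
n = n * j[40]

4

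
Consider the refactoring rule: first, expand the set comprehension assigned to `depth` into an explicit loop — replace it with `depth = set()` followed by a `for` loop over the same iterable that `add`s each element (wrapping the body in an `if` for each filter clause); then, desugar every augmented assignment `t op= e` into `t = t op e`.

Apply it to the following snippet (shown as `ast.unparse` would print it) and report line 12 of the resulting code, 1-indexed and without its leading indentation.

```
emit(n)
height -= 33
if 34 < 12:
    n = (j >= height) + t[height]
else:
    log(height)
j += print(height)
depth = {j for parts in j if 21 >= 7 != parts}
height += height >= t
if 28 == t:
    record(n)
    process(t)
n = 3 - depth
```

height = height + (height >= t)

Transformed code:
emit(n)
height = height - 33
if 34 < 12:
    n = (j >= height) + t[height]
else:
    log(height)
j = j + print(height)
depth = set()
for parts in j:
    if 21 >= 7 != parts:
        depth.add(j)
height = height + (height >= t)
if 28 == t:
    record(n)
    process(t)
n = 3 - depth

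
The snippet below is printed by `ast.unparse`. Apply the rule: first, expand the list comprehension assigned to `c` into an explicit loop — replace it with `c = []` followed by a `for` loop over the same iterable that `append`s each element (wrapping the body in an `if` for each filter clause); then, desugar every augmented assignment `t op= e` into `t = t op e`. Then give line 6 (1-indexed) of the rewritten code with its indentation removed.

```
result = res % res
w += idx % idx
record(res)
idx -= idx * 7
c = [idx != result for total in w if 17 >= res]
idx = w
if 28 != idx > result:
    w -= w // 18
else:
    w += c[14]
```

Transformed code:
result = res % res
w = w + idx % idx
record(res)
idx = idx - idx * 7
c = []
for total in w:
    if 17 >= res:
        c.append(idx != result)
idx = w
if 28 != idx > result:
    w = w - w // 18
else:
    w = w + c[14]

for total in w:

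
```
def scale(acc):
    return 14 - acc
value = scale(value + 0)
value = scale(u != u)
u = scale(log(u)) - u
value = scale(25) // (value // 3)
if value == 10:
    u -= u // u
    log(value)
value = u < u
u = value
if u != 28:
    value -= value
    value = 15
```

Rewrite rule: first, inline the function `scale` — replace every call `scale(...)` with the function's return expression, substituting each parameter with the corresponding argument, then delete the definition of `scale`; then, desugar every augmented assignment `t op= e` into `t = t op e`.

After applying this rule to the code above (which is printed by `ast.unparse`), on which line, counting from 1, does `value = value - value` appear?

Transformed code:
value = 14 - (value + 0)
value = 14 - (u != u)
u = 14 - log(u) - u
value = (14 - 25) // (value // 3)
if value == 10:
    u = u - u // u
    log(value)
value = u < u
u = value
if u != 28:
    value = value - value
    value = 15

11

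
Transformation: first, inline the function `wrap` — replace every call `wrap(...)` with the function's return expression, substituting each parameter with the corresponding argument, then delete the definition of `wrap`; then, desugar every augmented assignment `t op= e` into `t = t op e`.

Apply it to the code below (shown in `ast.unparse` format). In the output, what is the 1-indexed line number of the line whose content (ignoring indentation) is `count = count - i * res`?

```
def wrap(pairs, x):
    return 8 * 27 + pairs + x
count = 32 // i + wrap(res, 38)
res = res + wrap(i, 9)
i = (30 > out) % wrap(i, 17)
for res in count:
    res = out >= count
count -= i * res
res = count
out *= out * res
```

Transformed code:
count = 32 // i + (8 * 27 + res + 38)
res = res + (8 * 27 + i + 9)
i = (30 > out) % (8 * 27 + i + 17)
for res in count:
    res = out >= count
count = count - i * res
res = count
out = out * (out * res)

6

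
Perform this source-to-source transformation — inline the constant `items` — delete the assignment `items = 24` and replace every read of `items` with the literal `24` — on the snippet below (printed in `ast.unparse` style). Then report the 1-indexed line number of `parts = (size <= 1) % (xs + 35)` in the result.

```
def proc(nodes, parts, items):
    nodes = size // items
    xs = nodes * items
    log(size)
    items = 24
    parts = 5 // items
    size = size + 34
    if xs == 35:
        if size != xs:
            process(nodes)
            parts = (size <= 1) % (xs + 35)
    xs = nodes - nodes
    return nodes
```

10

Transformed code:
def proc(nodes, parts, items):
    nodes = size // 24
    xs = nodes * 24
    log(size)
    parts = 5 // 24
    size = size + 34
    if xs == 35:
        if size != xs:
            process(nodes)
            parts = (size <= 1) % (xs + 35)
    xs = nodes - nodes
    return nodes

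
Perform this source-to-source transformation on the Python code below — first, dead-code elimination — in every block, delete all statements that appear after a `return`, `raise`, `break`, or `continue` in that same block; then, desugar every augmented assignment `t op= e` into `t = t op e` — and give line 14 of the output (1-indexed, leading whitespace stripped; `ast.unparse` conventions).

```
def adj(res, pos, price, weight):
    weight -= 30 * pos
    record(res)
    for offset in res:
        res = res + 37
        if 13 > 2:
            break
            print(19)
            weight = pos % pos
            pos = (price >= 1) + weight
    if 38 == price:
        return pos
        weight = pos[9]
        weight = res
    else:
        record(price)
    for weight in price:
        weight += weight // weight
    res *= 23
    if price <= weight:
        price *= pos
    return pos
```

res = res * 23

Transformed code:
def adj(res, pos, price, weight):
    weight = weight - 30 * pos
    record(res)
    for offset in res:
        res = res + 37
        if 13 > 2:
            break
    if 38 == price:
        return pos
    else:
        record(price)
    for weight in price:
        weight = weight + weight // weight
    res = res * 23
    if price <= weight:
        price = price * pos
    return pos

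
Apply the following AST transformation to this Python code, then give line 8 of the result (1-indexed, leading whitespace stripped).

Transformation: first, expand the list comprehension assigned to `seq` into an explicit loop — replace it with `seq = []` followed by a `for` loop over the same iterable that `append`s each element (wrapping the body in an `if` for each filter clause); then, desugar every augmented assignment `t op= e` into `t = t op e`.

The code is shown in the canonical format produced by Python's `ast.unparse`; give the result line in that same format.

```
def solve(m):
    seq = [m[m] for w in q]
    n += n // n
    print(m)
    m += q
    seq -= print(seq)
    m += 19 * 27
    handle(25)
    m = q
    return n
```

Transformed code:
def solve(m):
    seq = []
    for w in q:
        seq.append(m[m])
    n = n + n // n
    print(m)
    m = m + q
    seq = seq - print(seq)
    m = m + 19 * 27
    handle(25)
    m = q
    return n

seq = seq - print(seq)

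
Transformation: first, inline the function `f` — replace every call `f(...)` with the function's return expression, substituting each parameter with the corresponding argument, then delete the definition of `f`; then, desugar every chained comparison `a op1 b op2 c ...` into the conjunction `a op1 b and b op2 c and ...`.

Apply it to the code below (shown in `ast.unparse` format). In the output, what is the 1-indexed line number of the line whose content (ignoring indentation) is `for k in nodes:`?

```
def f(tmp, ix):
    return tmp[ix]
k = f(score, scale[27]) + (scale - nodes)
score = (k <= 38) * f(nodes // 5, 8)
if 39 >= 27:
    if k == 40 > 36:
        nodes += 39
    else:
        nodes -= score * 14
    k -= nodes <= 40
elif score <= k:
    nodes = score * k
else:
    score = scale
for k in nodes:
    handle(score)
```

Transformed code:
k = score[scale[27]] + (scale - nodes)
score = (k <= 38) * (nodes // 5)[8]
if 39 >= 27:
    if k == 40 and 40 > 36:
        nodes += 39
    else:
        nodes -= score * 14
    k -= nodes <= 40
elif score <= k:
    nodes = score * k
else:
    score = scale
for k in nodes:
    handle(score)

13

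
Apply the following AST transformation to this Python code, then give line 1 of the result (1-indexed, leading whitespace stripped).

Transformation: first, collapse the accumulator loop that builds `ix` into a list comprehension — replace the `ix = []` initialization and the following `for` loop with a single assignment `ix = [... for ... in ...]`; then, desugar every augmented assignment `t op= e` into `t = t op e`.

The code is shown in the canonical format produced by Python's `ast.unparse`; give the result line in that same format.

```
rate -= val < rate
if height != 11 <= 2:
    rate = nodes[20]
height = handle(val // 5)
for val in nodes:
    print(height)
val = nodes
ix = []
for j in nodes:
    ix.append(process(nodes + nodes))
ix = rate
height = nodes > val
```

rate = rate - (val < rate)

Transformed code:
rate = rate - (val < rate)
if height != 11 <= 2:
    rate = nodes[20]
height = handle(val // 5)
for val in nodes:
    print(height)
val = nodes
ix = [process(nodes + nodes) for j in nodes]
ix = rate
height = nodes > val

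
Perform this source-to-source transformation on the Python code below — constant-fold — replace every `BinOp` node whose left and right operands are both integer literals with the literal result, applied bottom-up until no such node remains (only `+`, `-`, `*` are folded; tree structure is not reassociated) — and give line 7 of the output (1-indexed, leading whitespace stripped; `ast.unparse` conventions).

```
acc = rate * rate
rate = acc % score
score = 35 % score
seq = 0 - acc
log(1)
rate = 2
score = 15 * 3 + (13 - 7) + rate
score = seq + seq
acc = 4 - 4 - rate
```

Transformed code:
acc = rate * rate
rate = acc % score
score = 35 % score
seq = 0 - acc
log(1)
rate = 2
score = 51 + rate
score = seq + seq
acc = 0 - rate

score = 51 + rate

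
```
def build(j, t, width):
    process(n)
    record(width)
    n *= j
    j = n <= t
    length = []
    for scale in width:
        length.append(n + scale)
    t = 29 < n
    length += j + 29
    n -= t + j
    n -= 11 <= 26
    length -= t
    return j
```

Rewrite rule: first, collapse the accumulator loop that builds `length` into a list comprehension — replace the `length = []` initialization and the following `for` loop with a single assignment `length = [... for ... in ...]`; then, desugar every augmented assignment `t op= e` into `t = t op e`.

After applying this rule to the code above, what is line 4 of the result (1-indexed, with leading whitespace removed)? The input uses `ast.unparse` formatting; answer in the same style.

Transformed code:
def build(j, t, width):
    process(n)
    record(width)
    n = n * j
    j = n <= t
    length = [n + scale for scale in width]
    t = 29 < n
    length = length + (j + 29)
    n = n - (t + j)
    n = n - (11 <= 26)
    length = length - t
    return j

n = n * j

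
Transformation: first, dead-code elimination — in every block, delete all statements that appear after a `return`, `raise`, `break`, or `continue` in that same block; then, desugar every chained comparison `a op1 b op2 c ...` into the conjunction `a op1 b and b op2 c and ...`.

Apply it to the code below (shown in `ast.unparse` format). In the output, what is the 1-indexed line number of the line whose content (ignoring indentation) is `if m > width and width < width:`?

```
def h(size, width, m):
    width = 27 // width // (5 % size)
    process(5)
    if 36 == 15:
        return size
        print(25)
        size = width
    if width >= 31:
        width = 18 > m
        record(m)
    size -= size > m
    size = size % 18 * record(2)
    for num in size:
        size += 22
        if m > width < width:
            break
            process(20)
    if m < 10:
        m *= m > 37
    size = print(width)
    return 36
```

13

Transformed code:
def h(size, width, m):
    width = 27 // width // (5 % size)
    process(5)
    if 36 == 15:
        return size
    if width >= 31:
        width = 18 > m
        record(m)
    size -= size > m
    size = size % 18 * record(2)
    for num in size:
        size += 22
        if m > width and width < width:
            break
    if m < 10:
        m *= m > 37
    size = print(width)
    return 36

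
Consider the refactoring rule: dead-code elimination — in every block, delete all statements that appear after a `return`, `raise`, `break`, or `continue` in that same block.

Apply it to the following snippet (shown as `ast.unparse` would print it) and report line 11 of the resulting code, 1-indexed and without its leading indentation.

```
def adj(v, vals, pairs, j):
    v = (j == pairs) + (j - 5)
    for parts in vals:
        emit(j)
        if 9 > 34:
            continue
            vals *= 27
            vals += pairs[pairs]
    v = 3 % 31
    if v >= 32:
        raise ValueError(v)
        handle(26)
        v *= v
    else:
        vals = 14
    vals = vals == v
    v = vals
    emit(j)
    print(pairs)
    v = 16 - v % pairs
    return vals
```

vals = 14

Transformed code:
def adj(v, vals, pairs, j):
    v = (j == pairs) + (j - 5)
    for parts in vals:
        emit(j)
        if 9 > 34:
            continue
    v = 3 % 31
    if v >= 32:
        raise ValueError(v)
    else:
        vals = 14
    vals = vals == v
    v = vals
    emit(j)
    print(pairs)
    v = 16 - v % pairs
    return vals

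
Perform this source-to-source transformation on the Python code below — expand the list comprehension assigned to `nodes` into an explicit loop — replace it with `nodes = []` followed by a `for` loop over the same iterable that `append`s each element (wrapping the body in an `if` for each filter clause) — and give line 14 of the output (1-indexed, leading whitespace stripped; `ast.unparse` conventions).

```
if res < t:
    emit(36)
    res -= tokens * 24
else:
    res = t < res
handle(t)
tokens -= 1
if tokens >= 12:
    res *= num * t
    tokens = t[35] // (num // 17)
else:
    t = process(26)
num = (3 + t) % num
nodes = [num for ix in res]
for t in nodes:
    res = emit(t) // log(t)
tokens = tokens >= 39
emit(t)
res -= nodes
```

Transformed code:
if res < t:
    emit(36)
    res -= tokens * 24
else:
    res = t < res
handle(t)
tokens -= 1
if tokens >= 12:
    res *= num * t
    tokens = t[35] // (num // 17)
else:
    t = process(26)
num = (3 + t) % num
nodes = []
for ix in res:
    nodes.append(num)
for t in nodes:
    res = emit(t) // log(t)
tokens = tokens >= 39
emit(t)
res -= nodes

nodes = []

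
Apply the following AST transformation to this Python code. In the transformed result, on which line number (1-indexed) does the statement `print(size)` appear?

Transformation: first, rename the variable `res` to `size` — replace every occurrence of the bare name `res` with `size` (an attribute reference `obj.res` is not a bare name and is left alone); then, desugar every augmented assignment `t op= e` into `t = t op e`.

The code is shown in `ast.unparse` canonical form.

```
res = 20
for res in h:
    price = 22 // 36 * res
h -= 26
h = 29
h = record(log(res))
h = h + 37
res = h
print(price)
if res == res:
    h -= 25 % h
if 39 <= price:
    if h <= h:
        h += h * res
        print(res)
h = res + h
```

15

Transformed code:
size = 20
for size in h:
    price = 22 // 36 * size
h = h - 26
h = 29
h = record(log(size))
h = h + 37
size = h
print(price)
if size == size:
    h = h - 25 % h
if 39 <= price:
    if h <= h:
        h = h + h * size
        print(size)
h = size + h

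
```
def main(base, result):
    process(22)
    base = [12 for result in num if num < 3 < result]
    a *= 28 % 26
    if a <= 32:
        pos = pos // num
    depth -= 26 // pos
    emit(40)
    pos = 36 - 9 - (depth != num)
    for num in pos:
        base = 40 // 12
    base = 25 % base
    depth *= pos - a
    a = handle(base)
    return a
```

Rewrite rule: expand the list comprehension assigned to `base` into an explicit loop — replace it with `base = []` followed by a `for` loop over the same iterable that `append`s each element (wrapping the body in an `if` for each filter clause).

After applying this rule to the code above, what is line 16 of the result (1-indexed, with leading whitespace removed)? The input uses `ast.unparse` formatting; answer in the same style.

Transformed code:
def main(base, result):
    process(22)
    base = []
    for result in num:
        if num < 3 < result:
            base.append(12)
    a *= 28 % 26
    if a <= 32:
        pos = pos // num
    depth -= 26 // pos
    emit(40)
    pos = 36 - 9 - (depth != num)
    for num in pos:
        base = 40 // 12
    base = 25 % base
    depth *= pos - a
    a = handle(base)
    return a

depth *= pos - a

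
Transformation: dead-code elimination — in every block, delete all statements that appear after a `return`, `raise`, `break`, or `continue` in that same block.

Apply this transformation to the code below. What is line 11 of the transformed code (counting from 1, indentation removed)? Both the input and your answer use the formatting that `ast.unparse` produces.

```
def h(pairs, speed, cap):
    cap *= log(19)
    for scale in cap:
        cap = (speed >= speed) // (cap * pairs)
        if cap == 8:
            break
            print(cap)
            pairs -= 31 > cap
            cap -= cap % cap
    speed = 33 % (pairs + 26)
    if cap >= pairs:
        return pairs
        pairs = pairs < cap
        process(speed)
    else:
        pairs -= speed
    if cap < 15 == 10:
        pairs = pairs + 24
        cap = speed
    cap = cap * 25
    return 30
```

Transformed code:
def h(pairs, speed, cap):
    cap *= log(19)
    for scale in cap:
        cap = (speed >= speed) // (cap * pairs)
        if cap == 8:
            break
    speed = 33 % (pairs + 26)
    if cap >= pairs:
        return pairs
    else:
        pairs -= speed
    if cap < 15 == 10:
        pairs = pairs + 24
        cap = speed
    cap = cap * 25
    return 30

pairs -= speed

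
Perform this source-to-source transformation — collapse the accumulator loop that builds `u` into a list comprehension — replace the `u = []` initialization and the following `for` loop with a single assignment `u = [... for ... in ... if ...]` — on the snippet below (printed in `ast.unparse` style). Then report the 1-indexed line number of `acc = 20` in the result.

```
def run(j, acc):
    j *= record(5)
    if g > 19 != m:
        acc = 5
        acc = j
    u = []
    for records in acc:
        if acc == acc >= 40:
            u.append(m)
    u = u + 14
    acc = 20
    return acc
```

Transformed code:
def run(j, acc):
    j *= record(5)
    if g > 19 != m:
        acc = 5
        acc = j
    u = [m for records in acc if acc == acc >= 40]
    u = u + 14
    acc = 20
    return acc

8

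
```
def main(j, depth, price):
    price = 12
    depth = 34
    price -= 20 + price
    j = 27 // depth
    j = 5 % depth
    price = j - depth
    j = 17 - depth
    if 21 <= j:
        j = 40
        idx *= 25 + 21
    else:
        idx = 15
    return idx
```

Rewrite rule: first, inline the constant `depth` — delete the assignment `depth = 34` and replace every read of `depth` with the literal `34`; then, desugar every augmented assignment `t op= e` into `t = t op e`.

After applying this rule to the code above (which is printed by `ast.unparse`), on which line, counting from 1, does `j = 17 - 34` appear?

Transformed code:
def main(j, depth, price):
    price = 12
    price = price - (20 + price)
    j = 27 // 34
    j = 5 % 34
    price = j - 34
    j = 17 - 34
    if 21 <= j:
        j = 40
        idx = idx * (25 + 21)
    else:
        idx = 15
    return idx

7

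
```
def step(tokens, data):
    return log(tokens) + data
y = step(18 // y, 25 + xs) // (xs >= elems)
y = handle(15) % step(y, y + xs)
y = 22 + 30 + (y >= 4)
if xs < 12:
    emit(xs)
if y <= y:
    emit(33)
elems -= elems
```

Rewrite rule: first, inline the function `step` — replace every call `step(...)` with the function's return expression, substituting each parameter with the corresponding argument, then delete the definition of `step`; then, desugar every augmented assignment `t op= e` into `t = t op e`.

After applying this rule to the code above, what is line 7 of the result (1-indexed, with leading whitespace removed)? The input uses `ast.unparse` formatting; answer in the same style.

emit(33)

Transformed code:
y = (log(18 // y) + (25 + xs)) // (xs >= elems)
y = handle(15) % (log(y) + (y + xs))
y = 22 + 30 + (y >= 4)
if xs < 12:
    emit(xs)
if y <= y:
    emit(33)
elems = elems - elems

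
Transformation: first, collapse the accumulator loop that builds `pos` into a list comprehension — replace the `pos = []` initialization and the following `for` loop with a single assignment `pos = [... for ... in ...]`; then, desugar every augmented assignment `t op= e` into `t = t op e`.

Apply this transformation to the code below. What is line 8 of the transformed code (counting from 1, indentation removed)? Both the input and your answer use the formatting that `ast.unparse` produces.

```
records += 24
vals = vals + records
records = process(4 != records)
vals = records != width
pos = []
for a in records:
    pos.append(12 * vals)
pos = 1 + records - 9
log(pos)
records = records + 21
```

Transformed code:
records = records + 24
vals = vals + records
records = process(4 != records)
vals = records != width
pos = [12 * vals for a in records]
pos = 1 + records - 9
log(pos)
records = records + 21

records = records + 21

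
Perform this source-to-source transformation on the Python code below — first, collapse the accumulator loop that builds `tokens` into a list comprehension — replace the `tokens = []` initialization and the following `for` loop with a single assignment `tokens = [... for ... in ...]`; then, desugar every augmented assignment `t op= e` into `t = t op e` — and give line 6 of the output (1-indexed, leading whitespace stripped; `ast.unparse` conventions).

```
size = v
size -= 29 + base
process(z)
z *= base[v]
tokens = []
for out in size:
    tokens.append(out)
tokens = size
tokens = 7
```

Transformed code:
size = v
size = size - (29 + base)
process(z)
z = z * base[v]
tokens = [out for out in size]
tokens = size
tokens = 7

tokens = size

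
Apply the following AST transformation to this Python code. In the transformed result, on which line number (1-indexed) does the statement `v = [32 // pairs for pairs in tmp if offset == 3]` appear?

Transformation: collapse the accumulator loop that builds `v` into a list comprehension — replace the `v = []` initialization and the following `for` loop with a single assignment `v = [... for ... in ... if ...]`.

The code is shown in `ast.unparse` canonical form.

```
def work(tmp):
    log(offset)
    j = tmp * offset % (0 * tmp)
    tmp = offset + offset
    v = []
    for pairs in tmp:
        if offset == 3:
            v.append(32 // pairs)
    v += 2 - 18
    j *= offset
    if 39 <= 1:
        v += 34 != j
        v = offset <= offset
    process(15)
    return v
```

5

Transformed code:
def work(tmp):
    log(offset)
    j = tmp * offset % (0 * tmp)
    tmp = offset + offset
    v = [32 // pairs for pairs in tmp if offset == 3]
    v += 2 - 18
    j *= offset
    if 39 <= 1:
        v += 34 != j
        v = offset <= offset
    process(15)
    return v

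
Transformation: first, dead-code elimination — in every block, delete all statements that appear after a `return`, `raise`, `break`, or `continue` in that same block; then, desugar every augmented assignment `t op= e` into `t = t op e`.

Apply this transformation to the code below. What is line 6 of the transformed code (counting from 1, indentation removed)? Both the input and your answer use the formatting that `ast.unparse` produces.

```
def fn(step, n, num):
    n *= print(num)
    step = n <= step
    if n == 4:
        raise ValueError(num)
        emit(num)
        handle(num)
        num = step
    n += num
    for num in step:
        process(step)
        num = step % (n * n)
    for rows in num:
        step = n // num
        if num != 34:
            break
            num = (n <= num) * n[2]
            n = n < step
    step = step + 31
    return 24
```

n = n + num

Transformed code:
def fn(step, n, num):
    n = n * print(num)
    step = n <= step
    if n == 4:
        raise ValueError(num)
    n = n + num
    for num in step:
        process(step)
        num = step % (n * n)
    for rows in num:
        step = n // num
        if num != 34:
            break
    step = step + 31
    return 24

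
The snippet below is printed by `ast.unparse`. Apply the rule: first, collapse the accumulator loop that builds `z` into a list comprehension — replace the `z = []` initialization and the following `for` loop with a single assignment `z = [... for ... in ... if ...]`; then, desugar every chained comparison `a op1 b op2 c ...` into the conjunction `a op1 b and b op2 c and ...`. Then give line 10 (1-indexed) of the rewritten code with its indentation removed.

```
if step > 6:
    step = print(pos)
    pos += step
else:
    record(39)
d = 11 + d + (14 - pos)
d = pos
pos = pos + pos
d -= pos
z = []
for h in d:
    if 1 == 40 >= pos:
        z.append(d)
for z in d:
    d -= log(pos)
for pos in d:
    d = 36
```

z = [d for h in d if 1 == 40 and 40 >= pos]

Transformed code:
if step > 6:
    step = print(pos)
    pos += step
else:
    record(39)
d = 11 + d + (14 - pos)
d = pos
pos = pos + pos
d -= pos
z = [d for h in d if 1 == 40 and 40 >= pos]
for z in d:
    d -= log(pos)
for pos in d:
    d = 36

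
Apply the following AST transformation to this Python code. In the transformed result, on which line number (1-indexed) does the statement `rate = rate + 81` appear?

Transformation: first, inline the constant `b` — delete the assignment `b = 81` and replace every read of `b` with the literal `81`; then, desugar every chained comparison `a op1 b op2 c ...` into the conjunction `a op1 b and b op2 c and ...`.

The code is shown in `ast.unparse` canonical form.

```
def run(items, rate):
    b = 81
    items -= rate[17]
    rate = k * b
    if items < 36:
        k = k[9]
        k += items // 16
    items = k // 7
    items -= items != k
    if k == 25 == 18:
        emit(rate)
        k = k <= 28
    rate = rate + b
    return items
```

12

Transformed code:
def run(items, rate):
    items -= rate[17]
    rate = k * 81
    if items < 36:
        k = k[9]
        k += items // 16
    items = k // 7
    items -= items != k
    if k == 25 and 25 == 18:
        emit(rate)
        k = k <= 28
    rate = rate + 81
    return items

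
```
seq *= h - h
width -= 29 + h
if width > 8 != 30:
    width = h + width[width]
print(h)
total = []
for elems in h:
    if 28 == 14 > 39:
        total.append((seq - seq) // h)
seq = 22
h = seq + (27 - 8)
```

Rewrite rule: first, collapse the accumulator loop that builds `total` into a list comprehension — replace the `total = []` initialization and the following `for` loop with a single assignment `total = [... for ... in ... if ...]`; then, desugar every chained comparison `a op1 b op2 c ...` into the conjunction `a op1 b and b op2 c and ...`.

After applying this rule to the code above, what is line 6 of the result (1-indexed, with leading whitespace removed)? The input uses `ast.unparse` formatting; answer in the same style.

Transformed code:
seq *= h - h
width -= 29 + h
if width > 8 and 8 != 30:
    width = h + width[width]
print(h)
total = [(seq - seq) // h for elems in h if 28 == 14 and 14 > 39]
seq = 22
h = seq + (27 - 8)

total = [(seq - seq) // h for elems in h if 28 == 14 and 14 > 39]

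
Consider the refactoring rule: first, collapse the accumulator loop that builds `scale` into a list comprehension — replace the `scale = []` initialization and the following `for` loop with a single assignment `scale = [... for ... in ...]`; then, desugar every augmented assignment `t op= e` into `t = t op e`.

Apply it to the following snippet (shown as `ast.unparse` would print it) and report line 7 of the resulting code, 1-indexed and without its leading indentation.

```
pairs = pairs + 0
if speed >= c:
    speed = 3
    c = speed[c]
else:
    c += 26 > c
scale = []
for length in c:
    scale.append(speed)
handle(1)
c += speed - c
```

Transformed code:
pairs = pairs + 0
if speed >= c:
    speed = 3
    c = speed[c]
else:
    c = c + (26 > c)
scale = [speed for length in c]
handle(1)
c = c + (speed - c)

scale = [speed for length in c]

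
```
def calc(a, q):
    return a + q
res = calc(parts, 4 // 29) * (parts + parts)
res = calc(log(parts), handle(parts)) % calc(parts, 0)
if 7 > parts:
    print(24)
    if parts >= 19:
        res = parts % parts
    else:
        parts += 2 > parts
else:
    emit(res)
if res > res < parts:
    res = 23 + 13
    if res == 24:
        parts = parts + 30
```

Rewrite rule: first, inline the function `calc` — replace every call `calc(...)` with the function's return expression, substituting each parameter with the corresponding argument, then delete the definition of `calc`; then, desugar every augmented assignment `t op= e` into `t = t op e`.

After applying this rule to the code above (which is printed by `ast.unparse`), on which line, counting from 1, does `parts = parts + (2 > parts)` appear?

8

Transformed code:
res = (parts + 4 // 29) * (parts + parts)
res = (log(parts) + handle(parts)) % (parts + 0)
if 7 > parts:
    print(24)
    if parts >= 19:
        res = parts % parts
    else:
        parts = parts + (2 > parts)
else:
    emit(res)
if res > res < parts:
    res = 23 + 13
    if res == 24:
        parts = parts + 30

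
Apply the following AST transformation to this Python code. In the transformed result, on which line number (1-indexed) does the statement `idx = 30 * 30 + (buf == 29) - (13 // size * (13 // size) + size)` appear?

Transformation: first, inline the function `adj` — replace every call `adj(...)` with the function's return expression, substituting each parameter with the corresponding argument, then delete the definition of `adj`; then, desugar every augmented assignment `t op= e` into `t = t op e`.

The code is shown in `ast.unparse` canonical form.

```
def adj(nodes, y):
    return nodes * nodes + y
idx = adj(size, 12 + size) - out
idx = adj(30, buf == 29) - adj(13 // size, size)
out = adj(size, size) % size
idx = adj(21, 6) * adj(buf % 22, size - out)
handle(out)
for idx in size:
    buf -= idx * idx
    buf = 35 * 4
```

Transformed code:
idx = size * size + (12 + size) - out
idx = 30 * 30 + (buf == 29) - (13 // size * (13 // size) + size)
out = (size * size + size) % size
idx = (21 * 21 + 6) * (buf % 22 * (buf % 22) + (size - out))
handle(out)
for idx in size:
    buf = buf - idx * idx
    buf = 35 * 4

2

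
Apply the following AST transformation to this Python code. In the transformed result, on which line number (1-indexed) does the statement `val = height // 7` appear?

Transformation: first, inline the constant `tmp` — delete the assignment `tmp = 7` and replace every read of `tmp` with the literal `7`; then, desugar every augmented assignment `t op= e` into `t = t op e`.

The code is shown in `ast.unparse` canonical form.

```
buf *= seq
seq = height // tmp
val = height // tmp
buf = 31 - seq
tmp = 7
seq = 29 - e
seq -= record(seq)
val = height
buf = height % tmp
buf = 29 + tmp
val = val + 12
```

3

Transformed code:
buf = buf * seq
seq = height // 7
val = height // 7
buf = 31 - seq
seq = 29 - e
seq = seq - record(seq)
val = height
buf = height % 7
buf = 29 + 7
val = val + 12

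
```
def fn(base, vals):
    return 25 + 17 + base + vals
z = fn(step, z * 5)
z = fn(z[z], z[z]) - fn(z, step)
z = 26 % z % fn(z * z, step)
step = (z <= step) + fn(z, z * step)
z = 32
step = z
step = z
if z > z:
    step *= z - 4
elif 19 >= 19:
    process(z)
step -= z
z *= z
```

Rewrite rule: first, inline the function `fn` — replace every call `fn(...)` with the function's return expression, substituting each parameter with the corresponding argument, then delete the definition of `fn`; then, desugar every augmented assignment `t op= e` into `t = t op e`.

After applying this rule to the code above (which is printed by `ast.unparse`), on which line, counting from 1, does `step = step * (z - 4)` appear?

9

Transformed code:
z = 25 + 17 + step + z * 5
z = 25 + 17 + z[z] + z[z] - (25 + 17 + z + step)
z = 26 % z % (25 + 17 + z * z + step)
step = (z <= step) + (25 + 17 + z + z * step)
z = 32
step = z
step = z
if z > z:
    step = step * (z - 4)
elif 19 >= 19:
    process(z)
step = step - z
z = z * z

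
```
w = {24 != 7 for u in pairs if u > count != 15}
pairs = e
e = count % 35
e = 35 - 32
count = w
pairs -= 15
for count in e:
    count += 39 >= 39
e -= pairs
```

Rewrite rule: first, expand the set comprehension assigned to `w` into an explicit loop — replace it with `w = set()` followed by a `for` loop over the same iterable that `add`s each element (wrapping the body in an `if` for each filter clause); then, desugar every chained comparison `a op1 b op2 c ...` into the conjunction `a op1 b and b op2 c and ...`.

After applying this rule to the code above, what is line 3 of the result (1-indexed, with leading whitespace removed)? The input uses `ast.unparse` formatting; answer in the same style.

Transformed code:
w = set()
for u in pairs:
    if u > count and count != 15:
        w.add(24 != 7)
pairs = e
e = count % 35
e = 35 - 32
count = w
pairs -= 15
for count in e:
    count += 39 >= 39
e -= pairs

if u > count and count != 15:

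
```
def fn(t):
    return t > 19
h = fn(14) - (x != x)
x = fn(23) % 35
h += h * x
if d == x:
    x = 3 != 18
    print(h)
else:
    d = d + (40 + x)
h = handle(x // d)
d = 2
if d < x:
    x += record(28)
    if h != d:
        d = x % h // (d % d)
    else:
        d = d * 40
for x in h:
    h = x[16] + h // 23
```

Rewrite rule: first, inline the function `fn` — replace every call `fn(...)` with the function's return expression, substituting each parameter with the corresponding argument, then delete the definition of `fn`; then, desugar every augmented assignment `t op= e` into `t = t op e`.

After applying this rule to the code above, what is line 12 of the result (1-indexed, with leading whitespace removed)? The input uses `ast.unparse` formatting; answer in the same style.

Transformed code:
h = (14 > 19) - (x != x)
x = (23 > 19) % 35
h = h + h * x
if d == x:
    x = 3 != 18
    print(h)
else:
    d = d + (40 + x)
h = handle(x // d)
d = 2
if d < x:
    x = x + record(28)
    if h != d:
        d = x % h // (d % d)
    else:
        d = d * 40
for x in h:
    h = x[16] + h // 23

x = x + record(28)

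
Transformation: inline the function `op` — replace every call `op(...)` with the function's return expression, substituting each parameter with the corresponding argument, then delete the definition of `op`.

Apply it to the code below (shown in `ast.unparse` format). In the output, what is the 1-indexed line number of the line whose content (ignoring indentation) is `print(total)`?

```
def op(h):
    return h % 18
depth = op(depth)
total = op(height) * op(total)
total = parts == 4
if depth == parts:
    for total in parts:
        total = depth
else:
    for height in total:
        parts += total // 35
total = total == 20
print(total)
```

Transformed code:
depth = depth % 18
total = height % 18 * (total % 18)
total = parts == 4
if depth == parts:
    for total in parts:
        total = depth
else:
    for height in total:
        parts += total // 35
total = total == 20
print(total)

11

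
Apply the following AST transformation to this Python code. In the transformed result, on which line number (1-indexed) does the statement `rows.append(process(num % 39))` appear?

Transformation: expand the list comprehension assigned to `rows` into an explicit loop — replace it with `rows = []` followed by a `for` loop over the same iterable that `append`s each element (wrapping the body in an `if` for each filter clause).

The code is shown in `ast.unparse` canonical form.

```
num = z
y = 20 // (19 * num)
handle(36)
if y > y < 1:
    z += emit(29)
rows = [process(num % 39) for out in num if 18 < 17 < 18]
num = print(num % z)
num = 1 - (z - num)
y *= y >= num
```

Transformed code:
num = z
y = 20 // (19 * num)
handle(36)
if y > y < 1:
    z += emit(29)
rows = []
for out in num:
    if 18 < 17 < 18:
        rows.append(process(num % 39))
num = print(num % z)
num = 1 - (z - num)
y *= y >= num

9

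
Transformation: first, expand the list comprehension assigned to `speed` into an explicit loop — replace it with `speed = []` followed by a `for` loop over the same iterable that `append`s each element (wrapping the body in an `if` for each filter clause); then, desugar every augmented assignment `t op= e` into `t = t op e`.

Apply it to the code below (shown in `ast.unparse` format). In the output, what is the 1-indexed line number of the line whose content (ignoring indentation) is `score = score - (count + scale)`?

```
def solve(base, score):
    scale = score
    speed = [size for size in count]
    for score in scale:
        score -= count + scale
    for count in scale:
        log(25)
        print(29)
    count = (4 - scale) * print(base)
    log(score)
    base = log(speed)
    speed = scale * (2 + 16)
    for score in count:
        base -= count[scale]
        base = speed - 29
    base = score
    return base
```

7

Transformed code:
def solve(base, score):
    scale = score
    speed = []
    for size in count:
        speed.append(size)
    for score in scale:
        score = score - (count + scale)
    for count in scale:
        log(25)
        print(29)
    count = (4 - scale) * print(base)
    log(score)
    base = log(speed)
    speed = scale * (2 + 16)
    for score in count:
        base = base - count[scale]
        base = speed - 29
    base = score
    return base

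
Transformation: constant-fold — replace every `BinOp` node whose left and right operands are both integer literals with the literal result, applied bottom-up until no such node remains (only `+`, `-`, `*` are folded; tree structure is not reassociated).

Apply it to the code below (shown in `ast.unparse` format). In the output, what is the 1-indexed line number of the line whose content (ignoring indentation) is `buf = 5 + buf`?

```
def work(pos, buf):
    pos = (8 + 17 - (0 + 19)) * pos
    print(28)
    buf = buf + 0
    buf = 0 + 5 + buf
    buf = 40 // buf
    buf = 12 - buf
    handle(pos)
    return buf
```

Transformed code:
def work(pos, buf):
    pos = 6 * pos
    print(28)
    buf = buf + 0
    buf = 5 + buf
    buf = 40 // buf
    buf = 12 - buf
    handle(pos)
    return buf

5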